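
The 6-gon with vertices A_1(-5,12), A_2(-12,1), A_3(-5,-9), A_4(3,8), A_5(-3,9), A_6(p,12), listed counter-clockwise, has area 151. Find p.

-4

The doubled signed area Σ (x_i y_{i+1} − x_{i+1} y_i) is linear in p.
With p=0 it equals 314; the coefficient of p is 3 (from the two edges through A_6).
So 3·p + 314 = 2·151 = 302 ⇒ p = -4.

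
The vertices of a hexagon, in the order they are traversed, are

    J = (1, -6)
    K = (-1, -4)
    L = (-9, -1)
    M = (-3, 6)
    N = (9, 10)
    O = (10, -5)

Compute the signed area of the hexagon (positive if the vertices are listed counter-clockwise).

-193

Σ = (-10) + (-35) + (-57) + (-84) + (-145) + (-55) = -386
Signed area = Σ/2 = -193 (negative ⇒ clockwise traversal).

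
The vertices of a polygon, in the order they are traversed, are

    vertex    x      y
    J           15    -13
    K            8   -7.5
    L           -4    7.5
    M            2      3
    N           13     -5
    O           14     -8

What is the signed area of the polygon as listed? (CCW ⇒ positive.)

Cross-terms: -8.5, 30, -27, -49, -34, -62  ⇒  Σ = -150.5
Signed area = Σ/2 = -75.25 (negative ⇒ clockwise traversal).

-75.25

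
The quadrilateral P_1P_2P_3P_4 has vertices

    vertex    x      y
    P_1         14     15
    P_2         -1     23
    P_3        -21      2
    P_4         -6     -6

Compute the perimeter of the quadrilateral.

|P_1P_2| = √((-15)² + (8)²) = √289 = 17
|P_2P_3| = √((-20)² + (-21)²) = √841 = 29
|P_3P_4| = √((15)² + (-8)²) = √289 = 17
|P_4P_1| = √((20)² + (21)²) = √841 = 29
Perimeter = 17 + 29 + 17 + 29 = 92.

92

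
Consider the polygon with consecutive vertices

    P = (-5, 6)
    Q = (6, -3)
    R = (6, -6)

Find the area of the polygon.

Cross-terms: -21, -18, 6  ⇒  Σ = -33
Area = |Σ|/2 = 16.5.

16.5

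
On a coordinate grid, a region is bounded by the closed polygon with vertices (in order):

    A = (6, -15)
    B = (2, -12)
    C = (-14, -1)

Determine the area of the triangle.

2

Σ = (-42) + (-170) + (216) = 4
Area = |Σ|/2 = 2.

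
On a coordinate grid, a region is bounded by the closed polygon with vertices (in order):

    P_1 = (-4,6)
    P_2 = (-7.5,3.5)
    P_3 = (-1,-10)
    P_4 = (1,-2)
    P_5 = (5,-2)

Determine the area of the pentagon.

75.75

Apply Gauss's area formula: 2A = Σ (x_i·y_{i+1} − x_{i+1}·y_i), indices taken mod 5.
Σ = (31) + (78.5) + (12) + (8) + (22) = 151.5
Area = |Σ|/2 = 75.75.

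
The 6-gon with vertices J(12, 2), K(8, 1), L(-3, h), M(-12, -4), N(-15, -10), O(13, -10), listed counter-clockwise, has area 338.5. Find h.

9

Write out the shoelace sum; only the two edges meeting at L involve h:
2·Area = [(8·h − (-3)·1) + ((-3)·(-4) − (-12)·h)] + 482
       = 20·h + 497 = 677
⇒ h = 9.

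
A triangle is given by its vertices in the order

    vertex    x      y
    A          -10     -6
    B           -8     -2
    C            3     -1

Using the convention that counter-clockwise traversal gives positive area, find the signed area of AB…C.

-21

Σ = (-28) + (14) + (-28) = -42
Signed area = Σ/2 = -21 (negative ⇒ clockwise traversal).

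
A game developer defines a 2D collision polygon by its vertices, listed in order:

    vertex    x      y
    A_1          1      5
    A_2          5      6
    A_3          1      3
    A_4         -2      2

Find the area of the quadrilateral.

7

Σ = (-19) + (9) + (8) + (-12) = -14
Area = |Σ|/2 = 7.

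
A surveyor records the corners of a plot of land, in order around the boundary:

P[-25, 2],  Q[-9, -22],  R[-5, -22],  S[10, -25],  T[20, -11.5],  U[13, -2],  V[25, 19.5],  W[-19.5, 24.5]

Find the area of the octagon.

Apply Gauss's area formula: 2A = Σ (x_i·y_{i+1} − x_{i+1}·y_i), indices taken mod 8.
Cross-terms: 568, 88, 345, 385, 109.5, 303.5, 992.75, 573.5  ⇒  Σ = 3365.25
Area = |Σ|/2 = 1682.625.

1682.625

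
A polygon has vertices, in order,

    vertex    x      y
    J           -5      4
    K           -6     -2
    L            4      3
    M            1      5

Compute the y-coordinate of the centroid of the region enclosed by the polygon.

Apply the shoelace formula. First the cross-terms c_i = x_i·y_{i+1} − x_{i+1}·y_i:
  34, -10, 17, 29  ⇒  2A = 70, A = 35.
Then Σ (y_i + y_{i+1})·c_i = 455, so ȳ = 455 / (6·35) = 13/6.

13/6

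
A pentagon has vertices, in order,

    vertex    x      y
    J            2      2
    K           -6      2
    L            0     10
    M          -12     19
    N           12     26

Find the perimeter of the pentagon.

84

|JK| = √((-8)² + (0)²) = √64 = 8
|KL| = √((6)² + (8)²) = √100 = 10
|LM| = √((-12)² + (9)²) = √225 = 15
|MN| = √((24)² + (7)²) = √625 = 25
|NJ| = √((-10)² + (-24)²) = √676 = 26
Perimeter = 8 + 10 + 15 + 25 + 26 = 84.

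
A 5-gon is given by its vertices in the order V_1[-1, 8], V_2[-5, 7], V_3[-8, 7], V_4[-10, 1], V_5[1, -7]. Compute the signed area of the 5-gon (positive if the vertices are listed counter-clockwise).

Σ = (33) + (21) + (62) + (69) + (1) = 186
Signed area = Σ/2 = 93 (positive ⇒ counter-clockwise traversal).

93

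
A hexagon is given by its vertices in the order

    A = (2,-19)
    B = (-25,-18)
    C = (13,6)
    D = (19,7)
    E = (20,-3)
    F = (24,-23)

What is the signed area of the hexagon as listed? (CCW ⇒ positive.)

A→B: (2)(-18) − (-25)(-19) = -511
B→C: (-25)(6) − (13)(-18) = 84
C→D: (13)(7) − (19)(6) = -23
D→E: (19)(-3) − (20)(7) = -197
E→F: (20)(-23) − (24)(-3) = -388
F→A: (24)(-19) − (2)(-23) = -410
Σ = -1445
Signed area = Σ/2 = -722.5 (negative ⇒ clockwise traversal).

-722.5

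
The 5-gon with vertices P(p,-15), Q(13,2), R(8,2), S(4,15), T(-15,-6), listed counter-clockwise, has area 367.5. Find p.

-1

The doubled signed area Σ (x_i y_{i+1} − x_{i+1} y_i) is linear in p.
With p=0 it equals 743; the coefficient of p is 8 (from the two edges through P).
So 8·p + 743 = 2·367.5 = 735 ⇒ p = -1.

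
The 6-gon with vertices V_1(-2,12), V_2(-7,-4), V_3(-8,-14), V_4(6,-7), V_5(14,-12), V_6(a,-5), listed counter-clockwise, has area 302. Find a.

15

Write out the shoelace sum; only the two edges meeting at V_6 involve a:
2·Area = [(14·(-5) − a·(-12)) + (a·12 − (-2)·(-5))] + 324
       = 24·a + 244 = 604
⇒ a = 15.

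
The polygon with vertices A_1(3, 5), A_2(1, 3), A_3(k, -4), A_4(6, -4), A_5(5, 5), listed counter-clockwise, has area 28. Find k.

The doubled signed area Σ (x_i y_{i+1} − x_{i+1} y_i) is linear in k.
With k=0 it equals 84; the coefficient of k is -7 (from the two edges through A_3).
So -7·k + 84 = 2·28 = 56 ⇒ k = 4.

4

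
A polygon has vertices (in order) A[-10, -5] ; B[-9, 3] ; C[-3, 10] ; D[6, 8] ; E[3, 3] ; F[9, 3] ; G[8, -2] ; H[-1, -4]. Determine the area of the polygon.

Apply the shoelace (surveyor's) formula: 2A = Σ (x_i·y_{i+1} − x_{i+1}·y_i), indices taken mod 8.
Cross-terms: -75, -81, -84, -6, -18, -42, -34, -35  ⇒  Σ = -375
Area = |Σ|/2 = 187.5.

187.5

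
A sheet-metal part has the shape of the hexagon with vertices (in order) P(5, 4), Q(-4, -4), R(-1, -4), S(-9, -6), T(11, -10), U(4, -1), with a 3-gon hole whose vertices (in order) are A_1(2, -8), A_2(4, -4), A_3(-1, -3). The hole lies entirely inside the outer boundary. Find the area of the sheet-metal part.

Outer boundary:
Σ = (-4) + (12) + (-30) + (156) + (29) + (21) = 184
Area = |Σ|/2 = 92.
Hole:
Apply Gauss's area formula: 2A = Σ (x_i·y_{i+1} − x_{i+1}·y_i), indices taken mod 3.
Σ = (24) + (-16) + (14) = 22
Area = |Σ|/2 = 11.
Net area = 92 − 11 = 81.

81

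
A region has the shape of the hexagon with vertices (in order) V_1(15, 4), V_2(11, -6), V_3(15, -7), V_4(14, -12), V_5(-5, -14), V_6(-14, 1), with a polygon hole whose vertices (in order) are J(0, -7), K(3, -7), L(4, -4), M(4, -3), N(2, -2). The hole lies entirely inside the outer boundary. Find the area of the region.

Outer boundary:
V_1→V_2: (15)(-6) − (11)(4) = -134
V_2→V_3: (11)(-7) − (15)(-6) = 13
V_3→V_4: (15)(-12) − (14)(-7) = -82
V_4→V_5: (14)(-14) − (-5)(-12) = -256
V_5→V_6: (-5)(1) − (-14)(-14) = -201
V_6→V_1: (-14)(4) − (15)(1) = -71
Σ = -731
Area = |Σ|/2 = 365.5.
Hole:
Apply the shoelace formula: 2A = Σ (x_i·y_{i+1} − x_{i+1}·y_i), indices taken mod 5.
Σ = (21) + (16) + (4) + (-2) + (-14) = 25
Area = |Σ|/2 = 12.5.
Net area = 365.5 − 12.5 = 353.

353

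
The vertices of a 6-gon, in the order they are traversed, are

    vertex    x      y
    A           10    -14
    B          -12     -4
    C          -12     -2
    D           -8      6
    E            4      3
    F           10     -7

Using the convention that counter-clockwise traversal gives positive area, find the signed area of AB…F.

-248

Apply the shoelace (surveyor's) formula: 2A = Σ (x_i·y_{i+1} − x_{i+1}·y_i), indices taken mod 6.
Σ = (-208) + (-24) + (-88) + (-48) + (-58) + (-70) = -496
Signed area = Σ/2 = -248 (negative ⇒ clockwise traversal).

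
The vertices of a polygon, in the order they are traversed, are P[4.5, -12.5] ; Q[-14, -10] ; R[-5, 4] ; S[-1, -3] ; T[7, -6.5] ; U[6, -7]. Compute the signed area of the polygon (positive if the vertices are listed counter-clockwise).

-166.5

Apply the surveyor's formula: 2A = Σ (x_i·y_{i+1} − x_{i+1}·y_i), indices taken mod 6.
Cross-terms: -220, -106, 19, 27.5, -10, -43.5  ⇒  Σ = -333
Signed area = Σ/2 = -166.5 (negative ⇒ clockwise traversal).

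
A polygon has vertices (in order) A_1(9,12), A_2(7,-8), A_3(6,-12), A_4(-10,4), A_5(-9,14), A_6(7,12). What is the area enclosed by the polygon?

Apply the shoelace formula: 2A = Σ (x_i·y_{i+1} − x_{i+1}·y_i), indices taken mod 6.
Cross-terms: -156, -36, -96, -104, -206, -24  ⇒  Σ = -622
Area = |Σ|/2 = 311.

311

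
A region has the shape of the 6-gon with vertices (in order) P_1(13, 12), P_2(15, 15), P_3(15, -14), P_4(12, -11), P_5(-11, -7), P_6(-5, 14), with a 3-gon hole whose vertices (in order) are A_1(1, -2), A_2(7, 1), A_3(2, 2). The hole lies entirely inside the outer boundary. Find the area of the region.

Outer boundary:
Apply the shoelace formula: 2A = Σ (x_i·y_{i+1} − x_{i+1}·y_i), indices taken mod 6.
Σ = (15) + (-435) + (3) + (-205) + (-189) + (-242) = -1053
Area = |Σ|/2 = 526.5.
Hole:
Apply the shoelace formula: 2A = Σ (x_i·y_{i+1} − x_{i+1}·y_i), indices taken mod 3.
A_1→A_2: (1)(1) − (7)(-2) = 15
A_2→A_3: (7)(2) − (2)(1) = 12
A_3→A_1: (2)(-2) − (1)(2) = -6
Σ = 21
Area = |Σ|/2 = 10.5.
Net area = 526.5 − 10.5 = 516.

516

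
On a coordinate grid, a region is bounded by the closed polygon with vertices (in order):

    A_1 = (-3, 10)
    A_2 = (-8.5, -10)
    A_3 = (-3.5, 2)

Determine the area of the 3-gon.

17

Σ = (115) + (-52) + (-29) = 34
Area = |Σ|/2 = 17.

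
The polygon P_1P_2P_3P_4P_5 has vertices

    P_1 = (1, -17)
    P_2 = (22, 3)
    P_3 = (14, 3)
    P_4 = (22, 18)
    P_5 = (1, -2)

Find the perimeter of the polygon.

98

|P_1P_2| = √((21)² + (20)²) = √841 = 29
|P_2P_3| = √((-8)² + (0)²) = √64 = 8
|P_3P_4| = √((8)² + (15)²) = √289 = 17
|P_4P_5| = √((-21)² + (-20)²) = √841 = 29
|P_5P_1| = √((0)² + (-15)²) = √225 = 15
Perimeter = 29 + 8 + 17 + 29 + 15 = 98.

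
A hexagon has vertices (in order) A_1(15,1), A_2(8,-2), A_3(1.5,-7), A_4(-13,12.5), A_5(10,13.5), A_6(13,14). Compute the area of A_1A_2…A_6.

348.125

Apply the surveyor's formula: 2A = Σ (x_i·y_{i+1} − x_{i+1}·y_i), indices taken mod 6.
Cross-terms: -38, -53, -72.25, -300.5, -35.5, -197  ⇒  Σ = -696.25
Area = |Σ|/2 = 348.125.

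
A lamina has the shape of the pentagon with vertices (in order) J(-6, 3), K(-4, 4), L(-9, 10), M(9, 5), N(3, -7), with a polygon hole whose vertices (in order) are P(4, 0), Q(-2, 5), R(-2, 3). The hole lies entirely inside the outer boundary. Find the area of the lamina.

125

Outer boundary:
Apply the shoelace (surveyor's) formula: 2A = Σ (x_i·y_{i+1} − x_{i+1}·y_i), indices taken mod 5.
Σ = (-12) + (-4) + (-135) + (-78) + (-33) = -262
Area = |Σ|/2 = 131.
Hole:
Apply Gauss's area formula: 2A = Σ (x_i·y_{i+1} − x_{i+1}·y_i), indices taken mod 3.
P→Q: (4)(5) − (-2)(0) = 20
Q→R: (-2)(3) − (-2)(5) = 4
R→P: (-2)(0) − (4)(3) = -12
Σ = 12
Area = |Σ|/2 = 6.
Net area = 131 − 6 = 125.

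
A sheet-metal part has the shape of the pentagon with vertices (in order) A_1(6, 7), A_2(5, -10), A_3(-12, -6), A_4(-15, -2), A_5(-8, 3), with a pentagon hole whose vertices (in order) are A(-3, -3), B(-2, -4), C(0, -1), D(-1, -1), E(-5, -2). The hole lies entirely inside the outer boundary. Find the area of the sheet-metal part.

216.5

Outer boundary:
Apply the shoelace formula: 2A = Σ (x_i·y_{i+1} − x_{i+1}·y_i), indices taken mod 5.
A_1→A_2: (6)(-10) − (5)(7) = -95
A_2→A_3: (5)(-6) − (-12)(-10) = -150
A_3→A_4: (-12)(-2) − (-15)(-6) = -66
A_4→A_5: (-15)(3) − (-8)(-2) = -61
A_5→A_1: (-8)(7) − (6)(3) = -74
Σ = -446
Area = |Σ|/2 = 223.
Hole:
Apply Gauss's area formula: 2A = Σ (x_i·y_{i+1} − x_{i+1}·y_i), indices taken mod 5.
Σ = (6) + (2) + (-1) + (-3) + (9) = 13
Area = |Σ|/2 = 6.5.
Net area = 223 − 6.5 = 216.5.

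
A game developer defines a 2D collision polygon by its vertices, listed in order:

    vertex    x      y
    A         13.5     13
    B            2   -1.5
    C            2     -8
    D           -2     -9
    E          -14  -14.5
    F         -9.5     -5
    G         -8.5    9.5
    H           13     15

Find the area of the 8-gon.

Apply Gauss's area formula: 2A = Σ (x_i·y_{i+1} − x_{i+1}·y_i), indices taken mod 8.
Σ = (-46.25) + (-13) + (-34) + (-97) + (-67.75) + (-132.75) + (-251) + (-33.5) = -675.25
Area = |Σ|/2 = 337.625.

337.625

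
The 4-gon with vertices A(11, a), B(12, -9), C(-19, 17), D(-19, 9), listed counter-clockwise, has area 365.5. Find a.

-24

Write out the shoelace sum; only the two edges meeting at A involve a:
2·Area = [((-19)·a − 11·9) + (11·(-9) − 12·a)] + 185
       = -31·a + -13 = 731
⇒ a = -24.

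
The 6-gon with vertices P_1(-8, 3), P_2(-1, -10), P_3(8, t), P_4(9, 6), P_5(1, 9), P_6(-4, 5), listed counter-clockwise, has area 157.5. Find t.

The doubled signed area Σ (x_i y_{i+1} − x_{i+1} y_i) is linear in t.
With t=0 it equals 355; the coefficient of t is -10 (from the two edges through P_3).
So -10·t + 355 = 2·157.5 = 315 ⇒ t = 4.

4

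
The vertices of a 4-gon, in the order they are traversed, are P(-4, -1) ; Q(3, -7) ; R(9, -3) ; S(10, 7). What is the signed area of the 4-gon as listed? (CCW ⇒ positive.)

Apply the shoelace formula: 2A = Σ (x_i·y_{i+1} − x_{i+1}·y_i), indices taken mod 4.
Σ = (31) + (54) + (93) + (18) = 196
Signed area = Σ/2 = 98 (positive ⇒ counter-clockwise traversal).

98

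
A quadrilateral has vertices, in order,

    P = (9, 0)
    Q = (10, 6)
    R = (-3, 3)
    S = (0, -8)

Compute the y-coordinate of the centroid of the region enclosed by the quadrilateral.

Apply Gauss's area formula. First the cross-terms c_i = x_i·y_{i+1} − x_{i+1}·y_i:
  54, 48, 24, 72  ⇒  2A = 198, A = 99.
Then Σ (y_i + y_{i+1})·c_i = 60, so ȳ = 60 / (6·99) = 10/99.

10/99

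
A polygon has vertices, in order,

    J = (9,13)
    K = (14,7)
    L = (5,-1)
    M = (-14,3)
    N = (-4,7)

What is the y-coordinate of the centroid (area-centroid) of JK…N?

243/46

Apply the shoelace formula. First the cross-terms c_i = x_i·y_{i+1} − x_{i+1}·y_i:
  -119, -49, 1, -86, -115  ⇒  2A = -368, A = -184.
Then Σ (y_i + y_{i+1})·c_i = -5832, so ȳ = -5832 / (6·(-184)) = 243/46.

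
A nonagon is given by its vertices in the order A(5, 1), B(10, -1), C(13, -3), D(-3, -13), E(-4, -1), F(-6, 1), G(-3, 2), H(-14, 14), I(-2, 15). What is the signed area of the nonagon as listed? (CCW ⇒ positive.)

Σ = (-15) + (-17) + (-178) + (-49) + (-10) + (-9) + (-14) + (-182) + (-77) = -551
Signed area = Σ/2 = -275.5 (negative ⇒ clockwise traversal).

-275.5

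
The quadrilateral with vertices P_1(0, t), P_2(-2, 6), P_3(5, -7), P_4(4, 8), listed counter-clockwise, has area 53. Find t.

9

Write out the shoelace sum; only the two edges meeting at P_1 involve t:
2·Area = [(4·t − 0·8) + (0·6 − (-2)·t)] + 52
       = 6·t + 52 = 106
⇒ t = 9.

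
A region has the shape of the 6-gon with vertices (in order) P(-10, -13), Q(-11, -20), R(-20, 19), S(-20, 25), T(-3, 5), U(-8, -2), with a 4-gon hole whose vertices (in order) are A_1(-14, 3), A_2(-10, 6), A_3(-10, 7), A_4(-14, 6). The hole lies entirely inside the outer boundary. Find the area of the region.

Outer boundary:
Cross-terms: 57, -609, -120, -25, 46, 84  ⇒  Σ = -567
Area = |Σ|/2 = 283.5.
Hole:
Apply the shoelace formula: 2A = Σ (x_i·y_{i+1} − x_{i+1}·y_i), indices taken mod 4.
A_1→A_2: (-14)(6) − (-10)(3) = -54
A_2→A_3: (-10)(7) − (-10)(6) = -10
A_3→A_4: (-10)(6) − (-14)(7) = 38
A_4→A_1: (-14)(3) − (-14)(6) = 42
Σ = 16
Area = |Σ|/2 = 8.
Net area = 283.5 − 8 = 275.5.

275.5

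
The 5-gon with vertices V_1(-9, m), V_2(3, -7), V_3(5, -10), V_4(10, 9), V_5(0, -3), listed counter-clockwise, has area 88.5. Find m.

-7

Write out the shoelace sum; only the two edges meeting at V_1 involve m:
2·Area = [(0·m − (-9)·(-3)) + ((-9)·(-7) − 3·m)] + 120
       = -3·m + 156 = 177
⇒ m = -7.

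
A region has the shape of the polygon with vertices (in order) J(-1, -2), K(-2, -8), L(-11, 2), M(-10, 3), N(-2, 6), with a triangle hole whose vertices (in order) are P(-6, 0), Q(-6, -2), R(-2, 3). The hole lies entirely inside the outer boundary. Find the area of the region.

Outer boundary:
J→K: (-1)(-8) − (-2)(-2) = 4
K→L: (-2)(2) − (-11)(-8) = -92
L→M: (-11)(3) − (-10)(2) = -13
M→N: (-10)(6) − (-2)(3) = -54
N→J: (-2)(-2) − (-1)(6) = 10
Σ = -145
Area = |Σ|/2 = 72.5.
Hole:
Apply the surveyor's formula: 2A = Σ (x_i·y_{i+1} − x_{i+1}·y_i), indices taken mod 3.
Σ = (12) + (-22) + (18) = 8
Area = |Σ|/2 = 4.
Net area = 72.5 − 4 = 68.5.

68.5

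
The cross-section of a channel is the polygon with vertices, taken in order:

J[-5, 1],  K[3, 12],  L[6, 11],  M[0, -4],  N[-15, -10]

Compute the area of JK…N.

Apply the shoelace (surveyor's) formula: 2A = Σ (x_i·y_{i+1} − x_{i+1}·y_i), indices taken mod 5.
Σ = (-63) + (-39) + (-24) + (-60) + (-65) = -251
Area = |Σ|/2 = 125.5.

125.5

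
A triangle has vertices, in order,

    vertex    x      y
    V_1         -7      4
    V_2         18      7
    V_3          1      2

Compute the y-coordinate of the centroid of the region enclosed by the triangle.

Apply the shoelace formula. First the cross-terms c_i = x_i·y_{i+1} − x_{i+1}·y_i:
  -121, 29, 18  ⇒  2A = -74, A = -37.
Then Σ (y_i + y_{i+1})·c_i = -962, so ȳ = -962 / (6·(-37)) = 13/3.

13/3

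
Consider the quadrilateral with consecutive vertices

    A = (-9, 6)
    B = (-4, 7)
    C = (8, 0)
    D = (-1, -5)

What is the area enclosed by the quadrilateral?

93

Apply the shoelace formula: 2A = Σ (x_i·y_{i+1} − x_{i+1}·y_i), indices taken mod 4.
Σ = (-39) + (-56) + (-40) + (-51) = -186
Area = |Σ|/2 = 93.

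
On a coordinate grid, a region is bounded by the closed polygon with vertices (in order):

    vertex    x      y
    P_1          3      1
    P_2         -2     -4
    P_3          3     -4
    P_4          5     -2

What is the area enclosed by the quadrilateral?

Apply the shoelace (surveyor's) formula: 2A = Σ (x_i·y_{i+1} − x_{i+1}·y_i), indices taken mod 4.
Σ = (-10) + (20) + (14) + (11) = 35
Area = |Σ|/2 = 17.5.

17.5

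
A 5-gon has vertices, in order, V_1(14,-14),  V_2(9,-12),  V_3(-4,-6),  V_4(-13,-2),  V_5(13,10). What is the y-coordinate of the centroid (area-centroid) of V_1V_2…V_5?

Apply the shoelace formula. First the cross-terms c_i = x_i·y_{i+1} − x_{i+1}·y_i:
  -42, -102, -70, -104, -322  ⇒  2A = -640, A = -320.
Then Σ (y_i + y_{i+1})·c_i = 3944, so ȳ = 3944 / (6·(-320)) = -493/240.

-493/240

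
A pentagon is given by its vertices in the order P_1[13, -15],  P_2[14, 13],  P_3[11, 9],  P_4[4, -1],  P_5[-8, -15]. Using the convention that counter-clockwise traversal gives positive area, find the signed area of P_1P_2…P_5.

281

Apply the shoelace formula: 2A = Σ (x_i·y_{i+1} − x_{i+1}·y_i), indices taken mod 5.
Σ = (379) + (-17) + (-47) + (-68) + (315) = 562
Signed area = Σ/2 = 281 (positive ⇒ counter-clockwise traversal).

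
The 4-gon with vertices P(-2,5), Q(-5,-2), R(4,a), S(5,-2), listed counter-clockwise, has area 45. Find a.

Write out the shoelace sum; only the two edges meeting at R involve a:
2·Area = [((-5)·a − 4·(-2)) + (4·(-2) − 5·a)] + 50
       = -10·a + 50 = 90
⇒ a = -4.

-4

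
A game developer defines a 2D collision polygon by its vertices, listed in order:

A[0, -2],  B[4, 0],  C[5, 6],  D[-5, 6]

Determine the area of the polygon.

Apply the surveyor's formula: 2A = Σ (x_i·y_{i+1} − x_{i+1}·y_i), indices taken mod 4.
Cross-terms: 8, 24, 60, 10  ⇒  Σ = 102
Area = |Σ|/2 = 51.

51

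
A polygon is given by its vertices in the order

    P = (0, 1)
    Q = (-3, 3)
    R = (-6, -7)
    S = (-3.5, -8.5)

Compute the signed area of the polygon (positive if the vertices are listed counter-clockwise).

32.5

Apply the shoelace formula: 2A = Σ (x_i·y_{i+1} − x_{i+1}·y_i), indices taken mod 4.
Σ = (3) + (39) + (26.5) + (-3.5) = 65
Signed area = Σ/2 = 32.5 (positive ⇒ counter-clockwise traversal).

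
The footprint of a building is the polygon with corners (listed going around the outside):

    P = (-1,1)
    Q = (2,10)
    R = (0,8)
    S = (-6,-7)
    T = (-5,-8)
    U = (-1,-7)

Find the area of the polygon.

Apply the shoelace formula: 2A = Σ (x_i·y_{i+1} − x_{i+1}·y_i), indices taken mod 6.
Σ = (-12) + (16) + (48) + (13) + (27) + (-8) = 84
Area = |Σ|/2 = 42.

42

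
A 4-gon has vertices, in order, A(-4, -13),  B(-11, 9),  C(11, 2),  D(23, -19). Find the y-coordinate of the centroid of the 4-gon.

Apply the shoelace formula. First the cross-terms c_i = x_i·y_{i+1} − x_{i+1}·y_i:
  -179, -121, -255, -375  ⇒  2A = -930, A = -465.
Then Σ (y_i + y_{i+1})·c_i = 15720, so ȳ = 15720 / (6·(-465)) = -524/93.

-524/93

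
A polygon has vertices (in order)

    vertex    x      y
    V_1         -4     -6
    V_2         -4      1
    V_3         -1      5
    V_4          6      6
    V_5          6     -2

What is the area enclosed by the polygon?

V_1→V_2: (-4)(1) − (-4)(-6) = -28
V_2→V_3: (-4)(5) − (-1)(1) = -19
V_3→V_4: (-1)(6) − (6)(5) = -36
V_4→V_5: (6)(-2) − (6)(6) = -48
V_5→V_1: (6)(-6) − (-4)(-2) = -44
Σ = -175
Area = |Σ|/2 = 87.5.

87.5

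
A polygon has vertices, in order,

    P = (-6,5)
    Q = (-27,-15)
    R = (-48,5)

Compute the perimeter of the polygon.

|PQ| = √((-21)² + (-20)²) = √841 = 29
|QR| = √((-21)² + (20)²) = √841 = 29
|RP| = √((42)² + (0)²) = √1764 = 42
Perimeter = 29 + 29 + 42 = 100.

100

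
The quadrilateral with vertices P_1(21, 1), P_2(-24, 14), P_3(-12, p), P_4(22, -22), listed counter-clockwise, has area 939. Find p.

The doubled signed area Σ (x_i y_{i+1} − x_{i+1} y_i) is linear in p.
With p=0 it equals 1234; the coefficient of p is -46 (from the two edges through P_3).
So -46·p + 1234 = 2·939 = 1878 ⇒ p = -14.

-14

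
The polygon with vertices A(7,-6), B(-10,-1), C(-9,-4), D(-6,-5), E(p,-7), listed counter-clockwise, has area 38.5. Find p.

-1

Write out the shoelace sum; only the two edges meeting at E involve p:
2·Area = [((-6)·(-7) − p·(-5)) + (p·(-6) − 7·(-7))] + -15
       = -1·p + 76 = 77
⇒ p = -1.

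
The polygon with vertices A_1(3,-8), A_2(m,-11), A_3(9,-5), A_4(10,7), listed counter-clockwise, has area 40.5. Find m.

Write out the shoelace sum; only the two edges meeting at A_2 involve m:
2·Area = [(3·(-11) − m·(-8)) + (m·(-5) − 9·(-11))] + 12
       = 3·m + 78 = 81
⇒ m = 1.

1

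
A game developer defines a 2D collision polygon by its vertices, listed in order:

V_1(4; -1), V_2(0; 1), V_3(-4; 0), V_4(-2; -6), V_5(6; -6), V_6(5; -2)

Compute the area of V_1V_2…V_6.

50.5

V_1→V_2: (4)(1) − (0)(-1) = 4
V_2→V_3: (0)(0) − (-4)(1) = 4
V_3→V_4: (-4)(-6) − (-2)(0) = 24
V_4→V_5: (-2)(-6) − (6)(-6) = 48
V_5→V_6: (6)(-2) − (5)(-6) = 18
V_6→V_1: (5)(-1) − (4)(-2) = 3
Σ = 101
Area = |Σ|/2 = 50.5.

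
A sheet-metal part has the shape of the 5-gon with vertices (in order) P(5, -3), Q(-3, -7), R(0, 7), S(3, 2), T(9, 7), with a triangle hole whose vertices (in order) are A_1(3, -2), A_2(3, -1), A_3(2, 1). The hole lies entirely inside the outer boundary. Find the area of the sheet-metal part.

72

Outer boundary:
Cross-terms: -44, -21, -21, 3, -62  ⇒  Σ = -145
Area = |Σ|/2 = 72.5.
Hole:
Σ = (3) + (5) + (-7) = 1
Area = |Σ|/2 = 0.5.
Net area = 72.5 − 0.5 = 72.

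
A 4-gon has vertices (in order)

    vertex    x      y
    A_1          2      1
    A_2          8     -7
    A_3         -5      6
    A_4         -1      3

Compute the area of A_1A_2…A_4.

12.5

Σ = (-22) + (13) + (-9) + (-7) = -25
Area = |Σ|/2 = 12.5.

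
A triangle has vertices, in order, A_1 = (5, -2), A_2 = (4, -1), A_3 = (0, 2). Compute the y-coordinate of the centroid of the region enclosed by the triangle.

-1/3

Apply the surveyor's formula. First the cross-terms c_i = x_i·y_{i+1} − x_{i+1}·y_i:
  3, 8, -10  ⇒  2A = 1, A = 0.5.
Then Σ (y_i + y_{i+1})·c_i = -1, so ȳ = -1 / (6·0.5) = -1/3.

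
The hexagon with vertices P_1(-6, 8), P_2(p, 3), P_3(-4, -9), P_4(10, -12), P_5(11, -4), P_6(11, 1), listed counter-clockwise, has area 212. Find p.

-3

The doubled signed area Σ (x_i y_{i+1} − x_{i+1} y_i) is linear in p.
With p=0 it equals 373; the coefficient of p is -17 (from the two edges through P_2).
So -17·p + 373 = 2·212 = 424 ⇒ p = -3.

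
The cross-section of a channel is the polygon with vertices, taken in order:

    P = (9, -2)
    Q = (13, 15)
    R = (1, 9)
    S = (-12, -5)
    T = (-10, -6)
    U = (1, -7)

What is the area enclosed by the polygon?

262.5

Cross-terms: 161, 102, 103, 22, 76, 61  ⇒  Σ = 525
Area = |Σ|/2 = 262.5.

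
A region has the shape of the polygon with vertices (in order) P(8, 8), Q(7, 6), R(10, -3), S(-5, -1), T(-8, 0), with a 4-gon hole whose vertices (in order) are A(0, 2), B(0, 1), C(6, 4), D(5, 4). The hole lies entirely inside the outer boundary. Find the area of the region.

89

Outer boundary:
P→Q: (8)(6) − (7)(8) = -8
Q→R: (7)(-3) − (10)(6) = -81
R→S: (10)(-1) − (-5)(-3) = -25
S→T: (-5)(0) − (-8)(-1) = -8
T→P: (-8)(8) − (8)(0) = -64
Σ = -186
Area = |Σ|/2 = 93.
Hole:
Apply the surveyor's formula: 2A = Σ (x_i·y_{i+1} − x_{i+1}·y_i), indices taken mod 4.
Σ = (0) + (-6) + (4) + (10) = 8
Area = |Σ|/2 = 4.
Net area = 93 − 4 = 89.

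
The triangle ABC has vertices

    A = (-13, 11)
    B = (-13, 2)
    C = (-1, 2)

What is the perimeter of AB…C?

|AB| = √((0)² + (-9)²) = √81 = 9
|BC| = √((12)² + (0)²) = √144 = 12
|CA| = √((-12)² + (9)²) = √225 = 15
Perimeter = 9 + 12 + 15 = 36.

36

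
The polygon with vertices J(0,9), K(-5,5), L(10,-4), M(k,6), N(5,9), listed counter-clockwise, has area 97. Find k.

8

The doubled signed area Σ (x_i y_{i+1} − x_{i+1} y_i) is linear in k.
With k=0 it equals 90; the coefficient of k is 13 (from the two edges through M).
So 13·k + 90 = 2·97 = 194 ⇒ k = 8.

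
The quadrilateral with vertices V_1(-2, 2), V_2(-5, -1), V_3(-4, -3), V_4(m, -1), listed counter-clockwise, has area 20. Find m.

The doubled signed area Σ (x_i y_{i+1} − x_{i+1} y_i) is linear in m.
With m=0 it equals 25; the coefficient of m is 5 (from the two edges through V_4).
So 5·m + 25 = 2·20 = 40 ⇒ m = 3.

3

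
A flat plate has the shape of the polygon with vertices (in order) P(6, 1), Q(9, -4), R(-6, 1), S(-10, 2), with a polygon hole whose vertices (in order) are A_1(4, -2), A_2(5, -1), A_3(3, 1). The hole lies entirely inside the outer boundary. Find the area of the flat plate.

Outer boundary:
Apply the surveyor's formula: 2A = Σ (x_i·y_{i+1} − x_{i+1}·y_i), indices taken mod 4.
P→Q: (6)(-4) − (9)(1) = -33
Q→R: (9)(1) − (-6)(-4) = -15
R→S: (-6)(2) − (-10)(1) = -2
S→P: (-10)(1) − (6)(2) = -22
Σ = -72
Area = |Σ|/2 = 36.
Hole:
Apply the shoelace (surveyor's) formula: 2A = Σ (x_i·y_{i+1} − x_{i+1}·y_i), indices taken mod 3.
Cross-terms: 6, 8, -10  ⇒  Σ = 4
Area = |Σ|/2 = 2.
Net area = 36 − 2 = 34.

34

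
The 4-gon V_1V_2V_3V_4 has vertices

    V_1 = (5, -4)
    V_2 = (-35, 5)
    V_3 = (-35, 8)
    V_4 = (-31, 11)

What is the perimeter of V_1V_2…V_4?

88

|V_1V_2| = √((-40)² + (9)²) = √1681 = 41
|V_2V_3| = √((0)² + (3)²) = √9 = 3
|V_3V_4| = √((4)² + (3)²) = √25 = 5
|V_4V_1| = √((36)² + (-15)²) = √1521 = 39
Perimeter = 41 + 3 + 5 + 39 = 88.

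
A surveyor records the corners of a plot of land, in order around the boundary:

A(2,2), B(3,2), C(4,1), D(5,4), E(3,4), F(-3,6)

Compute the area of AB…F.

Apply the shoelace formula: 2A = Σ (x_i·y_{i+1} − x_{i+1}·y_i), indices taken mod 6.
A→B: (2)(2) − (3)(2) = -2
B→C: (3)(1) − (4)(2) = -5
C→D: (4)(4) − (5)(1) = 11
D→E: (5)(4) − (3)(4) = 8
E→F: (3)(6) − (-3)(4) = 30
F→A: (-3)(2) − (2)(6) = -18
Σ = 24
Area = |Σ|/2 = 12.

12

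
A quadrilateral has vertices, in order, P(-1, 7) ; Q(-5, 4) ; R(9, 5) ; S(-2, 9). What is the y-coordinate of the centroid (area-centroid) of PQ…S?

Apply the surveyor's formula. First the cross-terms c_i = x_i·y_{i+1} − x_{i+1}·y_i:
  31, -61, 91, -5  ⇒  2A = 56, A = 28.
Then Σ (y_i + y_{i+1})·c_i = 986, so ȳ = 986 / (6·28) = 493/84.

493/84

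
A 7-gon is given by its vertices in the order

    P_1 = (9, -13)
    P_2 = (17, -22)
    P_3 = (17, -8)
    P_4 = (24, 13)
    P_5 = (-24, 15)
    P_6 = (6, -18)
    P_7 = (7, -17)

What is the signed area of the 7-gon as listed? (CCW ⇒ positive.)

887

Apply the surveyor's formula: 2A = Σ (x_i·y_{i+1} − x_{i+1}·y_i), indices taken mod 7.
Σ = (23) + (238) + (413) + (672) + (342) + (24) + (62) = 1774
Signed area = Σ/2 = 887 (positive ⇒ counter-clockwise traversal).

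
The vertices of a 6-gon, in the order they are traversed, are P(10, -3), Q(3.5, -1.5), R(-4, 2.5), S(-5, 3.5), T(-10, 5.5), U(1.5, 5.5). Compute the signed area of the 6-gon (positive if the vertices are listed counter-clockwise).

Apply the surveyor's formula: 2A = Σ (x_i·y_{i+1} − x_{i+1}·y_i), indices taken mod 6.
Σ = (-4.5) + (2.75) + (-1.5) + (7.5) + (-63.25) + (-59.5) = -118.5
Signed area = Σ/2 = -59.25 (negative ⇒ clockwise traversal).

-59.25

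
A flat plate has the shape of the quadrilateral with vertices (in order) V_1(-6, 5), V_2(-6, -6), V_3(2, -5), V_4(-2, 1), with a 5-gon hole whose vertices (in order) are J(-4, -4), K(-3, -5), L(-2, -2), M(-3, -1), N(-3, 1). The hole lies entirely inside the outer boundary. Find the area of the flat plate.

43

Outer boundary:
Σ = (66) + (42) + (-8) + (-4) = 96
Area = |Σ|/2 = 48.
Hole:
J→K: (-4)(-5) − (-3)(-4) = 8
K→L: (-3)(-2) − (-2)(-5) = -4
L→M: (-2)(-1) − (-3)(-2) = -4
M→N: (-3)(1) − (-3)(-1) = -6
N→J: (-3)(-4) − (-4)(1) = 16
Σ = 10
Area = |Σ|/2 = 5.
Net area = 48 − 5 = 43.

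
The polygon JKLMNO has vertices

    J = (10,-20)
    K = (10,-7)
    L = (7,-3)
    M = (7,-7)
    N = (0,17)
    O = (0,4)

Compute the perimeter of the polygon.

86

|JK| = √((0)² + (13)²) = √169 = 13
|KL| = √((-3)² + (4)²) = √25 = 5
|LM| = √((0)² + (-4)²) = √16 = 4
|MN| = √((-7)² + (24)²) = √625 = 25
|NO| = √((0)² + (-13)²) = √169 = 13
|OJ| = √((10)² + (-24)²) = √676 = 26
Perimeter = 13 + 5 + 4 + 25 + 13 + 26 = 86.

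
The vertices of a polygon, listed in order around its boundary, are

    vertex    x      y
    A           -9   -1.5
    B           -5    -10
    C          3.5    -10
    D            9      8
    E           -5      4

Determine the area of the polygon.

Apply the shoelace formula: 2A = Σ (x_i·y_{i+1} − x_{i+1}·y_i), indices taken mod 5.
Cross-terms: 82.5, 85, 118, 76, 43.5  ⇒  Σ = 405
Area = |Σ|/2 = 202.5.

202.5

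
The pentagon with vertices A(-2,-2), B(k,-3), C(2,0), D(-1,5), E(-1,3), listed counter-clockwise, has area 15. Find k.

The doubled signed area Σ (x_i y_{i+1} − x_{i+1} y_i) is linear in k.
With k=0 it equals 32; the coefficient of k is 2 (from the two edges through B).
So 2·k + 32 = 2·15 = 30 ⇒ k = -1.

-1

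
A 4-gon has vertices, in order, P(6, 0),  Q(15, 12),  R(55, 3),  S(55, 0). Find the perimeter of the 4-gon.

|PQ| = √((9)² + (12)²) = √225 = 15
|QR| = √((40)² + (-9)²) = √1681 = 41
|RS| = √((0)² + (-3)²) = √9 = 3
|SP| = √((-49)² + (0)²) = √2401 = 49
Perimeter = 15 + 41 + 3 + 49 = 108.

108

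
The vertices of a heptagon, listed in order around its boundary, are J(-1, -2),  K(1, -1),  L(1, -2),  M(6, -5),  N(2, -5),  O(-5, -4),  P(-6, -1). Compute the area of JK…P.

26

Apply the shoelace (surveyor's) formula: 2A = Σ (x_i·y_{i+1} − x_{i+1}·y_i), indices taken mod 7.
Σ = (3) + (-1) + (7) + (-20) + (-33) + (-19) + (11) = -52
Area = |Σ|/2 = 26.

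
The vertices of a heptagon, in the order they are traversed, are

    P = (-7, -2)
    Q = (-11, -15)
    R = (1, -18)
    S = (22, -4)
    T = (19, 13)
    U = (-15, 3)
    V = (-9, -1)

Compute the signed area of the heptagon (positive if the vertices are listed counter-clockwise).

677.5

Σ = (83) + (213) + (392) + (362) + (252) + (42) + (11) = 1355
Signed area = Σ/2 = 677.5 (positive ⇒ counter-clockwise traversal).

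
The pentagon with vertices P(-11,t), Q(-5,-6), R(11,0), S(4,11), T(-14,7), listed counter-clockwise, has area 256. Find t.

The doubled signed area Σ (x_i y_{i+1} − x_{i+1} y_i) is linear in t.
With t=0 it equals 512; the coefficient of t is -9 (from the two edges through P).
So -9·t + 512 = 2·256 = 512 ⇒ t = 0.

0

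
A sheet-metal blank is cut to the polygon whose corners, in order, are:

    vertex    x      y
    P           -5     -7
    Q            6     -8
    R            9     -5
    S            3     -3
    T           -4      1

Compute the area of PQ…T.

68

Σ = (82) + (42) + (-12) + (-9) + (33) = 136
Area = |Σ|/2 = 68.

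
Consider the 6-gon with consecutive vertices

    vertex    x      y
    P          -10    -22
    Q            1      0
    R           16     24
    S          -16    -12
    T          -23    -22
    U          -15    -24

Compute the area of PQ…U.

Apply the surveyor's formula: 2A = Σ (x_i·y_{i+1} − x_{i+1}·y_i), indices taken mod 6.
Σ = (22) + (24) + (192) + (76) + (222) + (90) = 626
Area = |Σ|/2 = 313.

313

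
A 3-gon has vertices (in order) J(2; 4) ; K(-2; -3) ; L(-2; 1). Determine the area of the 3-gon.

Apply the shoelace (surveyor's) formula: 2A = Σ (x_i·y_{i+1} − x_{i+1}·y_i), indices taken mod 3.
Cross-terms: 2, -8, -10  ⇒  Σ = -16
Area = |Σ|/2 = 8.

8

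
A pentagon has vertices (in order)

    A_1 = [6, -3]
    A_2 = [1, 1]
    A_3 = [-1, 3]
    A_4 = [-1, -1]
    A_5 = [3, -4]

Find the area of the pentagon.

Apply the surveyor's formula: 2A = Σ (x_i·y_{i+1} − x_{i+1}·y_i), indices taken mod 5.
Σ = (9) + (4) + (4) + (7) + (15) = 39
Area = |Σ|/2 = 19.5.

19.5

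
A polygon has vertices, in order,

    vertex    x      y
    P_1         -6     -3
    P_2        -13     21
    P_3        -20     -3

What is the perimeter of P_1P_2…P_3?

|P_1P_2| = √((-7)² + (24)²) = √625 = 25
|P_2P_3| = √((-7)² + (-24)²) = √625 = 25
|P_3P_1| = √((14)² + (0)²) = √196 = 14
Perimeter = 25 + 25 + 14 = 64.

64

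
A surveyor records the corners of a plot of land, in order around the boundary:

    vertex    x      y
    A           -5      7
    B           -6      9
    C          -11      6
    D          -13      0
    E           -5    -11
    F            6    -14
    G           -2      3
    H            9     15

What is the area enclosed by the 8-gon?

244

Σ = (-3) + (63) + (78) + (143) + (136) + (-10) + (-57) + (138) = 488
Area = |Σ|/2 = 244.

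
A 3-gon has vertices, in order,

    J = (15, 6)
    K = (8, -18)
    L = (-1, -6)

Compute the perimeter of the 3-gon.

60

|JK| = √((-7)² + (-24)²) = √625 = 25
|KL| = √((-9)² + (12)²) = √225 = 15
|LJ| = √((16)² + (12)²) = √400 = 20
Perimeter = 25 + 15 + 20 = 60.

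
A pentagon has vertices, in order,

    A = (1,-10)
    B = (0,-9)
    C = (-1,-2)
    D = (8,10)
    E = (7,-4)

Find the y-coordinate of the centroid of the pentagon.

Apply the shoelace formula. First the cross-terms c_i = x_i·y_{i+1} − x_{i+1}·y_i:
  -9, -9, 6, -102, -66  ⇒  2A = -180, A = -90.
Then Σ (y_i + y_{i+1})·c_i = 630, so ȳ = 630 / (6·(-90)) = -7/6.

-7/6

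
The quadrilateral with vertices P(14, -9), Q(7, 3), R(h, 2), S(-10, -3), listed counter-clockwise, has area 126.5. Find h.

Write out the shoelace sum; only the two edges meeting at R involve h:
2·Area = [(7·2 − h·3) + (h·(-3) − (-10)·2)] + 237
       = -6·h + 271 = 253
⇒ h = 3.

3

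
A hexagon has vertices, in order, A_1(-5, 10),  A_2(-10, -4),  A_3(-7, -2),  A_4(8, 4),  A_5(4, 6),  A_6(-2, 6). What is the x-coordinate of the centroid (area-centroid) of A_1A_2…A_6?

-215/89

Apply the surveyor's formula. First the cross-terms c_i = x_i·y_{i+1} − x_{i+1}·y_i:
  120, -8, -12, 32, 36, 10  ⇒  2A = 178, A = 89.
Then Σ (x_i + x_{i+1})·c_i = -1290, so x̄ = -1290 / (6·89) = -215/89.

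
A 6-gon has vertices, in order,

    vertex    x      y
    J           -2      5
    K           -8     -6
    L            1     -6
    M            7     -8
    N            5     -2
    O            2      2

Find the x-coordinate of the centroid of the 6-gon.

Apply the shoelace (surveyor's) formula. First the cross-terms c_i = x_i·y_{i+1} − x_{i+1}·y_i:
  52, 54, 34, 26, 14, 14  ⇒  2A = 194, A = 97.
Then Σ (x_i + x_{i+1})·c_i = -216, so x̄ = -216 / (6·97) = -36/97.

-36/97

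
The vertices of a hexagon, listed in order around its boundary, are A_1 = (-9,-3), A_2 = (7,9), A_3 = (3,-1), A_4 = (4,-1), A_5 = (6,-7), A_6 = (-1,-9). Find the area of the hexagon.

127

Apply the shoelace formula: 2A = Σ (x_i·y_{i+1} − x_{i+1}·y_i), indices taken mod 6.
Σ = (-60) + (-34) + (1) + (-22) + (-61) + (-78) = -254
Area = |Σ|/2 = 127.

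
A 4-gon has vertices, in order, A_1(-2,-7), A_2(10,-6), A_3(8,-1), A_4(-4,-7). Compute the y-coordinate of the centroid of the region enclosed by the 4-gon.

Apply the shoelace formula. First the cross-terms c_i = x_i·y_{i+1} − x_{i+1}·y_i:
  82, 38, -60, 14  ⇒  2A = 74, A = 37.
Then Σ (y_i + y_{i+1})·c_i = -1048, so ȳ = -1048 / (6·37) = -524/111.

-524/111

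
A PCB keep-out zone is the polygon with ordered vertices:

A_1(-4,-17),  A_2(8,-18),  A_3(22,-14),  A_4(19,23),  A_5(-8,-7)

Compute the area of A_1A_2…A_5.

Σ = (208) + (284) + (772) + (51) + (108) = 1423
Area = |Σ|/2 = 711.5.

711.5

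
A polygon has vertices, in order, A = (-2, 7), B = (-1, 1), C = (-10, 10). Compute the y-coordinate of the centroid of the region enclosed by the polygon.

6

Apply Gauss's area formula. First the cross-terms c_i = x_i·y_{i+1} − x_{i+1}·y_i:
  5, 0, -50  ⇒  2A = -45, A = -22.5.
Then Σ (y_i + y_{i+1})·c_i = -810, so ȳ = -810 / (6·(-22.5)) = 6.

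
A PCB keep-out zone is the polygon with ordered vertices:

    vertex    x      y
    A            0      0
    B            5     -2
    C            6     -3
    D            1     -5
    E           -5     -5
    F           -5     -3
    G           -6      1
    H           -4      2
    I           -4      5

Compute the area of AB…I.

Apply the surveyor's formula: 2A = Σ (x_i·y_{i+1} − x_{i+1}·y_i), indices taken mod 9.
Σ = (0) + (-3) + (-27) + (-30) + (-10) + (-23) + (-8) + (-12) + (0) = -113
Area = |Σ|/2 = 56.5.

56.5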